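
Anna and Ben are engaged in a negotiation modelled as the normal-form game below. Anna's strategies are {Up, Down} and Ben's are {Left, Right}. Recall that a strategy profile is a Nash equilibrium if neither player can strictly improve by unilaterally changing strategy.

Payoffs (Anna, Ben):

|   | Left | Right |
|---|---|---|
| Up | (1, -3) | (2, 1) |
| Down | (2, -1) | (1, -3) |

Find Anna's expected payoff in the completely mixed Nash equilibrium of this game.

First find q, the probability Ben plays Left, from Anna's indifference between Up and Down: q + 2(1−q) = 2q + (1−q), giving q = 1/2.
Since Anna is indifferent in equilibrium, Anna's expected payoff equals the payoff from either row against (1/2, 1/2). Using Up: (1/2) + 2(1/2) = 3/2.

3/2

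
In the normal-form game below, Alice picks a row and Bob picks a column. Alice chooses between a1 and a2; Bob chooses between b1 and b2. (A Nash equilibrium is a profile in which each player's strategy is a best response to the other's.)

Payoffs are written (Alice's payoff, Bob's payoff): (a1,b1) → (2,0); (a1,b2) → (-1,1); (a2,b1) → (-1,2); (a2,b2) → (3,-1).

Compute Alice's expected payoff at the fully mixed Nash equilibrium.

5/7

First find y, the probability Bob plays b1, from Alice's indifference between a1 and a2: 2y − (1−y) = −y + 3(1−y), giving y = 4/7.
Since Alice is indifferent in equilibrium, Alice's expected payoff equals the payoff from either row against (4/7, 3/7). Using a1: 2(4/7) − (3/7) = 5/7.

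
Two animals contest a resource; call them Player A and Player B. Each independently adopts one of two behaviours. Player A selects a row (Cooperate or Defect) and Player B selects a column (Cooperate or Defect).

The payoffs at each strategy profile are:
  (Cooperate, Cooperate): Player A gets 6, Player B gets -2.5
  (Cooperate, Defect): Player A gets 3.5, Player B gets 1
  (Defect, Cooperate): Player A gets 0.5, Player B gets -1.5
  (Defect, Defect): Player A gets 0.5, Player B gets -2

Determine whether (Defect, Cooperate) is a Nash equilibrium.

At (Defect, Cooperate), Player A earns 0.5; switching to Cooperate would give 6, so Player A would deviate.
Player B earns -1.5; switching to Defect would give -2, so Player B has no profitable deviation.
Since at least one player can profitably deviate, this is not a Nash equilibrium.

No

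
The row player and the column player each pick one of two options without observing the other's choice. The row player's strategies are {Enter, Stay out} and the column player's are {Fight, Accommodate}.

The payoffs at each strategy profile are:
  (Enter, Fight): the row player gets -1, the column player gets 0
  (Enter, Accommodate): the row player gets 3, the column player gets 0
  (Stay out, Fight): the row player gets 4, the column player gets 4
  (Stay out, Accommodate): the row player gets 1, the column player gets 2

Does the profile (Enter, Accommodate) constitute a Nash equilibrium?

At (Enter, Accommodate), the row player earns 3; switching to Stay out would give 1, so the row player has no profitable deviation.
The column player earns 0; switching to Fight would give 0, so the column player has no profitable deviation.
Neither player can gain by a unilateral deviation, so this profile is a Nash equilibrium.

Yes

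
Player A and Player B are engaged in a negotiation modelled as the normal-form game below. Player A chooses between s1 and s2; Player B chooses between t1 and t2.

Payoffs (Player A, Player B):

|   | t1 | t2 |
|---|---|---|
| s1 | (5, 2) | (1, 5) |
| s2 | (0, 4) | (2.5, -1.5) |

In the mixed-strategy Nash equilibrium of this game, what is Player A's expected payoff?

25/13

First find q, the probability Player B plays t1, from Player A's indifference between s1 and s2: 5q + (1−q) = 2.5(1−q), giving q = 3/13.
Since Player A is indifferent in equilibrium, Player A's expected payoff equals the payoff from either row against (3/13, 10/13). Using s1: 5(3/13) + (10/13) = 25/13.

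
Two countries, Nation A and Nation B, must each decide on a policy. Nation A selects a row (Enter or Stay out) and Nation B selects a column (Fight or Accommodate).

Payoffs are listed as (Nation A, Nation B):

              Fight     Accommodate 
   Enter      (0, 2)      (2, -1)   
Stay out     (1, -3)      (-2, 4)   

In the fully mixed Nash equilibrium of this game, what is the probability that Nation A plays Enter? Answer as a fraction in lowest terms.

Let p be the probability that Nation A plays Enter. In a completely mixed equilibrium, Nation B must be indifferent between Fight and Accommodate.
Nation B's expected payoff from Fight is 2p − 3(1−p); from Accommodate it is −p + 4(1−p).
Setting these equal: 5p − 3 = −5p + 4, so p = 7/10.

7/10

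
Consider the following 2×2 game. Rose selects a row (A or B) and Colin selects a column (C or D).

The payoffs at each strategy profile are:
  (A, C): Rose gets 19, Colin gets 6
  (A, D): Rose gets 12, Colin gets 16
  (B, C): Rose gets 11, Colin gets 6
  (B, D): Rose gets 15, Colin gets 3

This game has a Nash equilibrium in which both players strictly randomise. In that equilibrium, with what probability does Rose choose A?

3/13

Let r be the probability that Rose plays A. In a completely mixed equilibrium, Colin must be indifferent between C and D.
Colin's expected payoff from C is 6r + 6(1−r); from D it is 16r + 3(1−r).
Setting these equal: 6 = 13r + 3, so r = 3/13.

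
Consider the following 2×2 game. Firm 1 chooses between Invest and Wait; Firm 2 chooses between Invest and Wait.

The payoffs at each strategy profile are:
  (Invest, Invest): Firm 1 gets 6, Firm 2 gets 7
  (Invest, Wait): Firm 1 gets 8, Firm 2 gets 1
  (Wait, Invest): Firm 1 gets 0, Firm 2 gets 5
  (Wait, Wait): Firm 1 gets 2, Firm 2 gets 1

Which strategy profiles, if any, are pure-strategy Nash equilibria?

(Invest, Invest)

(Invest, Invest): Firm 1 gets 6 ≥ 0 from Wait, and Firm 2 gets 7 ≥ 1 from Wait — Nash equilibrium.
(Invest, Wait): Firm 2 prefers Invest (7 > 1) — not an equilibrium.
(Wait, Invest): Firm 1 prefers Invest (6 > 0) — not an equilibrium.
(Wait, Wait): Firm 1 prefers Invest (8 > 2); Firm 2 prefers Invest (5 > 1) — not an equilibrium.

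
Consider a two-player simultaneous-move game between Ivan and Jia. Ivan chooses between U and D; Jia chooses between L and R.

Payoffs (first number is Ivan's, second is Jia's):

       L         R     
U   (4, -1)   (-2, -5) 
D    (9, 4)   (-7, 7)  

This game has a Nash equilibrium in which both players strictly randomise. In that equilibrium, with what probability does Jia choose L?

1/2

Let c be the probability that Jia plays L. In a completely mixed equilibrium, Ivan must be indifferent between U and D.
Ivan's expected payoff from U is 4c − 2(1−c); from D it is 9c − 7(1−c).
Setting these equal: 6c − 2 = 16c − 7, so c = 1/2.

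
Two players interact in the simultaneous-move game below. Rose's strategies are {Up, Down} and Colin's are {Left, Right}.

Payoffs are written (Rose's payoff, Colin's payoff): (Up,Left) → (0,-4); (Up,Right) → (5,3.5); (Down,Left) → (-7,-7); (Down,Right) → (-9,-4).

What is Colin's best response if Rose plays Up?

Right

Against Up, Colin earns -4 from Left and 3.5 from Right.
So Right is the best response.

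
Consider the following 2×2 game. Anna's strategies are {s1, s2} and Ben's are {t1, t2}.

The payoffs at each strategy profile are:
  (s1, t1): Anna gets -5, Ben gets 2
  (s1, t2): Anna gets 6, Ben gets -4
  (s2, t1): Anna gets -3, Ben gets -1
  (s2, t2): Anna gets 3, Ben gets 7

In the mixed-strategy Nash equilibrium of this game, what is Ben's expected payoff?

5/7

First find x, the probability Anna plays s1, from Ben's indifference between t1 and t2: 2x − (1−x) = −4x + 7(1−x), giving x = 4/7.
Since Ben is indifferent in equilibrium, Ben's expected payoff equals the payoff from either column against (4/7, 3/7). Using t1: 2(4/7) − (3/7) = 5/7.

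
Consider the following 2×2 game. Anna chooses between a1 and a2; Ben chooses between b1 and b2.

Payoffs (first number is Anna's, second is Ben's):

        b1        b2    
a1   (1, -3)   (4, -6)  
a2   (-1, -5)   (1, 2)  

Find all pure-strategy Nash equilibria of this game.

(a1, b1)

(a1, b1): Anna gets 1 ≥ -1 from a2, and Ben gets -3 ≥ -6 from b2 — Nash equilibrium.
(a1, b2): Ben prefers b1 (-3 > -6) — not an equilibrium.
(a2, b1): Anna prefers a1 (1 > -1); Ben prefers b2 (2 > -5) — not an equilibrium.
(a2, b2): Anna prefers a1 (4 > 1) — not an equilibrium.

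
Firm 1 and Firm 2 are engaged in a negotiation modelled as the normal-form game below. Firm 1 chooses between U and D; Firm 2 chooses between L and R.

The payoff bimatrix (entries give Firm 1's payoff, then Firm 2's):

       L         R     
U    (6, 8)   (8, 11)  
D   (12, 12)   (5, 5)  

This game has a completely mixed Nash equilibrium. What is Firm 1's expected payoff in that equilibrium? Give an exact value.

First find q, the probability Firm 2 plays L, from Firm 1's indifference between U and D: 6q + 8(1−q) = 12q + 5(1−q), giving q = 1/3.
Since Firm 1 is indifferent in equilibrium, Firm 1's expected payoff equals the payoff from either row against (1/3, 2/3). Using U: 6(1/3) + 8(2/3) = 22/3.

22/3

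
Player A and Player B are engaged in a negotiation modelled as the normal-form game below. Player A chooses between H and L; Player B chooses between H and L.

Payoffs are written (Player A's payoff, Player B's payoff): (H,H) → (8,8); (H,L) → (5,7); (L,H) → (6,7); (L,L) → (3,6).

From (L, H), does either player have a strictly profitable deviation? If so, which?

Player A at (L, H) earns 6; deviating to H yields 8 — a strict improvement.
Player B earns 7; deviating to L yields 6 — not better.
Only Player A has a strictly profitable deviation.

Player A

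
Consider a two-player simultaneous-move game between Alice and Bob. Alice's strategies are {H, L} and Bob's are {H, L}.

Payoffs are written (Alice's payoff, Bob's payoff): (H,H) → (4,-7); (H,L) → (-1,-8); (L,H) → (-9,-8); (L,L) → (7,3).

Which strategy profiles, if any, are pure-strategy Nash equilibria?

(H, H) and (L, L)

(H, H): Alice gets 4 ≥ -9 from L, and Bob gets -7 ≥ -8 from L — Nash equilibrium.
(H, L): Alice prefers L (7 > -1); Bob prefers H (-7 > -8) — not an equilibrium.
(L, H): Alice prefers H (4 > -9); Bob prefers L (3 > -8) — not an equilibrium.
(L, L): Alice gets 7 ≥ -1 from H, and Bob gets 3 ≥ -8 from H — Nash equilibrium.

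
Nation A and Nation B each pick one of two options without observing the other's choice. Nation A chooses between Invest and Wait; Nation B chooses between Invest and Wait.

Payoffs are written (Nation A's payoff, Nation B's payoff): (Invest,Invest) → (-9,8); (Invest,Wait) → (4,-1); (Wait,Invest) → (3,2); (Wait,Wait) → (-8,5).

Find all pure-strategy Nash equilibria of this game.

(Invest, Invest): Nation A prefers Wait (3 > -9) — not an equilibrium.
(Invest, Wait): Nation B prefers Invest (8 > -1) — not an equilibrium.
(Wait, Invest): Nation B prefers Wait (5 > 2) — not an equilibrium.
(Wait, Wait): Nation A prefers Invest (4 > -8) — not an equilibrium.

none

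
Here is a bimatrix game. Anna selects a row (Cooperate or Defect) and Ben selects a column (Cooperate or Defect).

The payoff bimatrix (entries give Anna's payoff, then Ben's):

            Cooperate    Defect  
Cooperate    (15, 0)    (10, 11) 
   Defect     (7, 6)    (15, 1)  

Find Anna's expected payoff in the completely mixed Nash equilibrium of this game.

155/13

First find q, the probability Ben plays Cooperate, from Anna's indifference between Cooperate and Defect: 15q + 10(1−q) = 7q + 15(1−q), giving q = 5/13.
Since Anna is indifferent in equilibrium, Anna's expected payoff equals the payoff from either row against (5/13, 8/13). Using Cooperate: 15(5/13) + 10(8/13) = 155/13.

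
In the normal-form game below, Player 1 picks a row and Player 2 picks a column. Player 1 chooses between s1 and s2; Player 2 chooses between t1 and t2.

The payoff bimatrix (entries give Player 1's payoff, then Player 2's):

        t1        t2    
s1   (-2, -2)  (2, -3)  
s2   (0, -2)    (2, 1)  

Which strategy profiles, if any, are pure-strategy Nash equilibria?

(s1, t1): Player 1 prefers s2 (0 > -2) — not an equilibrium.
(s1, t2): Player 2 prefers t1 (-2 > -3) — not an equilibrium.
(s2, t1): Player 2 prefers t2 (1 > -2) — not an equilibrium.
(s2, t2): Player 1 gets 2 ≥ 2 from s1, and Player 2 gets 1 ≥ -2 from t1 — Nash equilibrium.

(s2, t2)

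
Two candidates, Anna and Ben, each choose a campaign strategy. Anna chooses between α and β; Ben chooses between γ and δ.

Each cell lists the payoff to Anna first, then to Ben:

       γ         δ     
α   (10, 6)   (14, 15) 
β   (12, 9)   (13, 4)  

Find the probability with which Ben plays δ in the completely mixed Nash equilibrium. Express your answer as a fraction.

Let y be the probability that Ben plays γ. In a completely mixed equilibrium, Anna must be indifferent between α and β.
Anna's expected payoff from α is 10y + 14(1−y); from β it is 12y + 13(1−y).
Setting these equal: −4y + 14 = −y + 13, so y = 1/3.
Therefore Ben plays δ with probability 1 − 1/3 = 2/3.

2/3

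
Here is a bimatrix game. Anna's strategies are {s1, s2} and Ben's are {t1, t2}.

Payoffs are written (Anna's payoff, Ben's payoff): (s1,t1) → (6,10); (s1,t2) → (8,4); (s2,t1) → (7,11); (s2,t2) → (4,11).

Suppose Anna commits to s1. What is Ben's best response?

Against s1, Ben earns 10 from t1 and 4 from t2.
So t1 is the best response.

t1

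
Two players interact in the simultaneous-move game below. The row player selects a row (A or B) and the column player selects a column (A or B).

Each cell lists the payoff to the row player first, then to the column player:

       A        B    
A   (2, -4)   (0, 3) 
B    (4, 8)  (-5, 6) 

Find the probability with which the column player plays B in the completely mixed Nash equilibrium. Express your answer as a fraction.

2/7

Let y be the probability that the column player plays A. In a completely mixed equilibrium, the row player must be indifferent between A and B.
The row player's expected payoff from A is 2y; from B it is 4y − 5(1−y).
Setting these equal: 2y = 9y − 5, so y = 5/7.
Therefore the column player plays B with probability 1 − 5/7 = 2/7.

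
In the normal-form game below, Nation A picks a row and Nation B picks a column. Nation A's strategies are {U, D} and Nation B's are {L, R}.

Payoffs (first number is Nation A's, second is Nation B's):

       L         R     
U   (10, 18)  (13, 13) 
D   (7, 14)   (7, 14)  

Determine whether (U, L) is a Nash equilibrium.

Yes

At (U, L), Nation A earns 10; switching to D would give 7, so Nation A has no profitable deviation.
Nation B earns 18; switching to R would give 13, so Nation B has no profitable deviation.
Neither player can gain by a unilateral deviation, so this profile is a Nash equilibrium.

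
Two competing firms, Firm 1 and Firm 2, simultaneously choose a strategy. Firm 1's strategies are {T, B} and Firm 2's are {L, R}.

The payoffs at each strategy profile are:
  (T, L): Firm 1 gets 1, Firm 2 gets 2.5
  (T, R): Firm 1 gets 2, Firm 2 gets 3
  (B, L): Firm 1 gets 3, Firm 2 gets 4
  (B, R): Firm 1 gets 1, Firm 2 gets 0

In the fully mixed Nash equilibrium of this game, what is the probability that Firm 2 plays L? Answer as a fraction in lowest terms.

1/3

Let y be the probability that Firm 2 plays L. In a completely mixed equilibrium, Firm 1 must be indifferent between T and B.
Firm 1's expected payoff from T is y + 2(1−y); from B it is 3y + (1−y).
Setting these equal: −y + 2 = 2y + 1, so y = 1/3.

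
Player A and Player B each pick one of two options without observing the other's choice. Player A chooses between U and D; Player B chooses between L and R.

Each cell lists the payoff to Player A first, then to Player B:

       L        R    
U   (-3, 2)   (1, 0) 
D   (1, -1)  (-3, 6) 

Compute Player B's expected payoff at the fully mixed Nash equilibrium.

First find x, the probability Player A plays U, from Player B's indifference between L and R: 2x − (1−x) = 6(1−x), giving x = 7/9.
Since Player B is indifferent in equilibrium, Player B's expected payoff equals the payoff from either column against (7/9, 2/9). Using L: 2(7/9) − (2/9) = 4/3.

4/3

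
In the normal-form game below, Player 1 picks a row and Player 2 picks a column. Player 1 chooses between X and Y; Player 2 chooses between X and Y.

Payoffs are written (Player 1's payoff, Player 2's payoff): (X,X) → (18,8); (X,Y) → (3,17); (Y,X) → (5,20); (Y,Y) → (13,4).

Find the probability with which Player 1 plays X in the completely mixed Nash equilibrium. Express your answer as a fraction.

16/25

Let r be the probability that Player 1 plays X. In a completely mixed equilibrium, Player 2 must be indifferent between X and Y.
Player 2's expected payoff from X is 8r + 20(1−r); from Y it is 17r + 4(1−r).
Setting these equal: −12r + 20 = 13r + 4, so r = 16/25.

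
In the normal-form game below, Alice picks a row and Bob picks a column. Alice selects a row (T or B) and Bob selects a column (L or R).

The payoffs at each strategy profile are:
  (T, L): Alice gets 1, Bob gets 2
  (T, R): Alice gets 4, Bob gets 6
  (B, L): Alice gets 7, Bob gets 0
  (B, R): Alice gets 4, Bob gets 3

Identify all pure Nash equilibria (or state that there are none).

(T, L): Alice prefers B (7 > 1); Bob prefers R (6 > 2) — not an equilibrium.
(T, R): Alice gets 4 ≥ 4 from B, and Bob gets 6 ≥ 2 from L — Nash equilibrium.
(B, L): Bob prefers R (3 > 0) — not an equilibrium.
(B, R): Alice gets 4 ≥ 4 from T, and Bob gets 3 ≥ 0 from L — Nash equilibrium.

(T, R) and (B, R)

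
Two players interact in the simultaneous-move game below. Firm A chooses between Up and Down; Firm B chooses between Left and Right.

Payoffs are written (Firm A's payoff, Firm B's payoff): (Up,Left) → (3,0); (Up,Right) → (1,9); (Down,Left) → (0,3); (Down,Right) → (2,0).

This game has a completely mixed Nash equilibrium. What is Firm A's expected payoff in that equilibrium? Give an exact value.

First find y, the probability Firm B plays Left, from Firm A's indifference between Up and Down: 3y + (1−y) = 2(1−y), giving y = 1/4.
Since Firm A is indifferent in equilibrium, Firm A's expected payoff equals the payoff from either row against (1/4, 3/4). Using Up: 3(1/4) + (3/4) = 3/2.

3/2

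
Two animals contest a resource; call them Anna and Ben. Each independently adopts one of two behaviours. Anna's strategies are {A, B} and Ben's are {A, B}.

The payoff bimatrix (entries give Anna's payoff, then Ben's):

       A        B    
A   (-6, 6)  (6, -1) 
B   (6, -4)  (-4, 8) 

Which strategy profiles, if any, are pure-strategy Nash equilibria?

none

(A, A): Anna prefers B (6 > -6) — not an equilibrium.
(A, B): Ben prefers A (6 > -1) — not an equilibrium.
(B, A): Ben prefers B (8 > -4) — not an equilibrium.
(B, B): Anna prefers A (6 > -4) — not an equilibrium.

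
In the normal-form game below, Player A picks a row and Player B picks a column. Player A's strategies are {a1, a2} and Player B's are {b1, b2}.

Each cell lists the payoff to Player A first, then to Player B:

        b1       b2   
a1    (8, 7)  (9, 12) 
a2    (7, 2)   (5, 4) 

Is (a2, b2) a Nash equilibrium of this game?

At (a2, b2), Player A earns 5; switching to a1 would give 9, so Player A would deviate.
Player B earns 4; switching to b1 would give 2, so Player B has no profitable deviation.
Since at least one player can profitably deviate, this is not a Nash equilibrium.

No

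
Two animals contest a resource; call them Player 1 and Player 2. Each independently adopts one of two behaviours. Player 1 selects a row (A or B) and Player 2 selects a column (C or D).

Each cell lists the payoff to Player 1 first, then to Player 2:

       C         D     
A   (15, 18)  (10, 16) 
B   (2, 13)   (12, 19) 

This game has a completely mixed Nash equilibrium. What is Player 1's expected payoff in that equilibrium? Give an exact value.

32/3

First find y, the probability Player 2 plays C, from Player 1's indifference between A and B: 15y + 10(1−y) = 2y + 12(1−y), giving y = 2/15.
Since Player 1 is indifferent in equilibrium, Player 1's expected payoff equals the payoff from either row against (2/15, 13/15). Using A: 15(2/15) + 10(13/15) = 32/3.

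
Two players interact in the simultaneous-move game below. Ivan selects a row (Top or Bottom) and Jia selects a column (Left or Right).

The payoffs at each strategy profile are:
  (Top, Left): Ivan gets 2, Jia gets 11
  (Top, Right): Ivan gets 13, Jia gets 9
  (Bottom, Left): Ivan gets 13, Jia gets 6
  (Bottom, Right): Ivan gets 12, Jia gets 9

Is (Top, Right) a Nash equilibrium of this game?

No

At (Top, Right), Ivan earns 13; switching to Bottom would give 12, so Ivan has no profitable deviation.
Jia earns 9; switching to Left would give 11, so Jia would deviate.
Since at least one player can profitably deviate, this is not a Nash equilibrium.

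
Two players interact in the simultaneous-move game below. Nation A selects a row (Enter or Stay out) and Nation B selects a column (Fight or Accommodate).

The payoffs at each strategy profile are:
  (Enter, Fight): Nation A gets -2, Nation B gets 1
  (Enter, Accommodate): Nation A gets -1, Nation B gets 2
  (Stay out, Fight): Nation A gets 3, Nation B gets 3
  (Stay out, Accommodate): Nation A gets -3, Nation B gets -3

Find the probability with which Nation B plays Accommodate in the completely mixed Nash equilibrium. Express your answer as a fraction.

Let c be the probability that Nation B plays Fight. In a completely mixed equilibrium, Nation A must be indifferent between Enter and Stay out.
Nation A's expected payoff from Enter is −2c − (1−c); from Stay out it is 3c − 3(1−c).
Setting these equal: −c − 1 = 6c − 3, so c = 2/7.
Therefore Nation B plays Accommodate with probability 1 − 2/7 = 5/7.

5/7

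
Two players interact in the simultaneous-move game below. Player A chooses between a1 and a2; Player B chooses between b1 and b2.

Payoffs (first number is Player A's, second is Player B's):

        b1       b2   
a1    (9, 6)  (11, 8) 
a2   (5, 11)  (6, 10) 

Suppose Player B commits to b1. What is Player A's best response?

a1

Against b1, Player A earns 9 from a1 and 5 from a2.
So a1 is the best response.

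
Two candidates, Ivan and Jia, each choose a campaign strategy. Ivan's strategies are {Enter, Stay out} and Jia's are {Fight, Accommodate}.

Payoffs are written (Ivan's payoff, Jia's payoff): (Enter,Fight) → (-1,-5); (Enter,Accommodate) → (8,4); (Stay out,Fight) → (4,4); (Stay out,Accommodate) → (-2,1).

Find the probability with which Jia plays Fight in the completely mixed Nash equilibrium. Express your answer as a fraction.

2/3

Let c be the probability that Jia plays Fight. In a completely mixed equilibrium, Ivan must be indifferent between Enter and Stay out.
Ivan's expected payoff from Enter is −c + 8(1−c); from Stay out it is 4c − 2(1−c).
Setting these equal: −9c + 8 = 6c − 2, so c = 2/3.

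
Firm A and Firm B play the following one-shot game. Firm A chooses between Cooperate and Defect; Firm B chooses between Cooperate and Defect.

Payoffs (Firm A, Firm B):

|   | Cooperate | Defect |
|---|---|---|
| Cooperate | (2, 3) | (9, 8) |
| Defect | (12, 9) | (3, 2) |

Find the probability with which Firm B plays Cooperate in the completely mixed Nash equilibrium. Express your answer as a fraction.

3/8

Let c be the probability that Firm B plays Cooperate. In a completely mixed equilibrium, Firm A must be indifferent between Cooperate and Defect.
Firm A's expected payoff from Cooperate is 2c + 9(1−c); from Defect it is 12c + 3(1−c).
Setting these equal: −7c + 9 = 9c + 3, so c = 3/8.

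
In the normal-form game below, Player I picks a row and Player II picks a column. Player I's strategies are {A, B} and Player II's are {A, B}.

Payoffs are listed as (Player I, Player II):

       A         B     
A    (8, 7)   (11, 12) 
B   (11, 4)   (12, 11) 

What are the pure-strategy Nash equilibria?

(B, B)

(A, A): Player I prefers B (11 > 8); Player II prefers B (12 > 7) — not an equilibrium.
(A, B): Player I prefers B (12 > 11) — not an equilibrium.
(B, A): Player II prefers B (11 > 4) — not an equilibrium.
(B, B): Player I gets 12 ≥ 11 from A, and Player II gets 11 ≥ 4 from A — Nash equilibrium.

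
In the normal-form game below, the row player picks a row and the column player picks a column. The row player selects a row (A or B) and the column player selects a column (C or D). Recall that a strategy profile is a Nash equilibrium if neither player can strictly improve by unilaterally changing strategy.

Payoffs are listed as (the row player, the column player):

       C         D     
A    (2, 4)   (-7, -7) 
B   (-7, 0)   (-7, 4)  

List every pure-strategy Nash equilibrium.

(A, C): the row player gets 2 ≥ -7 from B, and the column player gets 4 ≥ -7 from D — Nash equilibrium.
(A, D): the column player prefers C (4 > -7) — not an equilibrium.
(B, C): the row player prefers A (2 > -7); the column player prefers D (4 > 0) — not an equilibrium.
(B, D): the row player gets -7 ≥ -7 from A, and the column player gets 4 ≥ 0 from C — Nash equilibrium.

(A, C) and (B, D)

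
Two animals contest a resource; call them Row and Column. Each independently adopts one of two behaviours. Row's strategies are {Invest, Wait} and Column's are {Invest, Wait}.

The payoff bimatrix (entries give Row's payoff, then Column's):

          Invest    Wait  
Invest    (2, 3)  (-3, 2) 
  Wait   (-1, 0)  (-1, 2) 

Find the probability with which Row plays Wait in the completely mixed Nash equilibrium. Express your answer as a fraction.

1/3

Let r be the probability that Row plays Invest. In a completely mixed equilibrium, Column must be indifferent between Invest and Wait.
Column's expected payoff from Invest is 3r; from Wait it is 2r + 2(1−r).
Setting these equal: 3r = 2, so r = 2/3.
Therefore Row plays Wait with probability 1 − 2/3 = 1/3.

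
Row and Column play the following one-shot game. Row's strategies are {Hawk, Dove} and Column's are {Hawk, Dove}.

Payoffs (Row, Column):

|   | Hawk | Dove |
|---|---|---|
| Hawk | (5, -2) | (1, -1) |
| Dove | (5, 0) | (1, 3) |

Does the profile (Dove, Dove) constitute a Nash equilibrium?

Yes

At (Dove, Dove), Row earns 1; switching to Hawk would give 1, so Row has no profitable deviation.
Column earns 3; switching to Hawk would give 0, so Column has no profitable deviation.
Neither player can gain by a unilateral deviation, so this profile is a Nash equilibrium.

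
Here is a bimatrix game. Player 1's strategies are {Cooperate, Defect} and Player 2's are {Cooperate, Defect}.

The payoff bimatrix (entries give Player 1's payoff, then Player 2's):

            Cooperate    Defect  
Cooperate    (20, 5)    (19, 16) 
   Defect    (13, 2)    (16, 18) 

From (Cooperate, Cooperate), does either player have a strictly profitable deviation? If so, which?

Player 1 at (Cooperate, Cooperate) earns 20; deviating to Defect yields 13 — not better.
Player 2 earns 5; deviating to Defect yields 16 — a strict improvement.
Only Player 2 has a strictly profitable deviation.

Player 2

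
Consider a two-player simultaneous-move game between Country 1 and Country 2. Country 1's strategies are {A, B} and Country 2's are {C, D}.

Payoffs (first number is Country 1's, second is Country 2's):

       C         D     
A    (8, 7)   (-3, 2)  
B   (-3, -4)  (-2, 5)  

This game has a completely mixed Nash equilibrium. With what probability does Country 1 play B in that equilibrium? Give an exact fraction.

5/14

Let p be the probability that Country 1 plays A. In a completely mixed equilibrium, Country 2 must be indifferent between C and D.
Country 2's expected payoff from C is 7p − 4(1−p); from D it is 2p + 5(1−p).
Setting these equal: 11p − 4 = −3p + 5, so p = 9/14.
Therefore Country 1 plays B with probability 1 − 9/14 = 5/14.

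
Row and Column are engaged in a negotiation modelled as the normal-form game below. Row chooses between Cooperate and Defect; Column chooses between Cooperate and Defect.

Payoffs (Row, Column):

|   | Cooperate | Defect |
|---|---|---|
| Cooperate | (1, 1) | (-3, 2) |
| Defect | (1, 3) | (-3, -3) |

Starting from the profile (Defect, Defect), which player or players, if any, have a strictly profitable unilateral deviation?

Column

Row at (Defect, Defect) earns -3; deviating to Cooperate yields -3 — not better.
Column earns -3; deviating to Cooperate yields 3 — a strict improvement.
Only Column has a strictly profitable deviation.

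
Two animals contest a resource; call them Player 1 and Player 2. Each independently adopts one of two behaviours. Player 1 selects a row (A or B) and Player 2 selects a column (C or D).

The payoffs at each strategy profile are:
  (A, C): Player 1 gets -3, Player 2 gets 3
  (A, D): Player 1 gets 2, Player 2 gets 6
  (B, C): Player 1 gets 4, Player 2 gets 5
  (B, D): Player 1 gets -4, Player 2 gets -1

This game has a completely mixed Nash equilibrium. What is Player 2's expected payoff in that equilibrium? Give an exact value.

11/3

First find p, the probability Player 1 plays A, from Player 2's indifference between C and D: 3p + 5(1−p) = 6p − (1−p), giving p = 2/3.
Since Player 2 is indifferent in equilibrium, Player 2's expected payoff equals the payoff from either column against (2/3, 1/3). Using C: 3(2/3) + 5(1/3) = 11/3.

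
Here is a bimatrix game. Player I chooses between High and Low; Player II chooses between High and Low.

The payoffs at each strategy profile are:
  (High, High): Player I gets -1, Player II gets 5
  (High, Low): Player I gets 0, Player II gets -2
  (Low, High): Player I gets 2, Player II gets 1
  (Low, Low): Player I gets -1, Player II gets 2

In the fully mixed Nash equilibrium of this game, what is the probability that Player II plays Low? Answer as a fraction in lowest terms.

Let y be the probability that Player II plays High. In a completely mixed equilibrium, Player I must be indifferent between High and Low.
Player I's expected payoff from High is −y; from Low it is 2y − (1−y).
Setting these equal: −y = 3y − 1, so y = 1/4.
Therefore Player II plays Low with probability 1 − 1/4 = 3/4.

3/4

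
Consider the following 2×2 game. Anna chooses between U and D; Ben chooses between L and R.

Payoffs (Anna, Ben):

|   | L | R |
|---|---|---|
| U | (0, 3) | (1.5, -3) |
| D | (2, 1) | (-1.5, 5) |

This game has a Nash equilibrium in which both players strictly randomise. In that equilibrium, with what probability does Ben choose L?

Let c be the probability that Ben plays L. In a completely mixed equilibrium, Anna must be indifferent between U and D.
Anna's expected payoff from U is 1.5(1−c); from D it is 2c − 1.5(1−c).
Setting these equal: −1.5c + 1.5 = 3.5c − 1.5, so c = 3/5.

3/5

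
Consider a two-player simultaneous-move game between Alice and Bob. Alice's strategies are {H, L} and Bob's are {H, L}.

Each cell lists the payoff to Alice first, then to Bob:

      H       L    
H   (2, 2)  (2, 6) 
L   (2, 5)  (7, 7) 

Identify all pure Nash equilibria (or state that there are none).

(L, L)

(H, H): Bob prefers L (6 > 2) — not an equilibrium.
(H, L): Alice prefers L (7 > 2) — not an equilibrium.
(L, H): Bob prefers L (7 > 5) — not an equilibrium.
(L, L): Alice gets 7 ≥ 2 from H, and Bob gets 7 ≥ 5 from H — Nash equilibrium.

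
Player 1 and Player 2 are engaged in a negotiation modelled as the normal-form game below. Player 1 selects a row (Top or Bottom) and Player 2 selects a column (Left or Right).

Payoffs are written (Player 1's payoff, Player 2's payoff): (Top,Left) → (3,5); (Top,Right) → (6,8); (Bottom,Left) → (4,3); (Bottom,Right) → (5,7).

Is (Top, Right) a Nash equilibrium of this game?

At (Top, Right), Player 1 earns 6; switching to Bottom would give 5, so Player 1 has no profitable deviation.
Player 2 earns 8; switching to Left would give 5, so Player 2 has no profitable deviation.
Neither player can gain by a unilateral deviation, so this profile is a Nash equilibrium.

Yes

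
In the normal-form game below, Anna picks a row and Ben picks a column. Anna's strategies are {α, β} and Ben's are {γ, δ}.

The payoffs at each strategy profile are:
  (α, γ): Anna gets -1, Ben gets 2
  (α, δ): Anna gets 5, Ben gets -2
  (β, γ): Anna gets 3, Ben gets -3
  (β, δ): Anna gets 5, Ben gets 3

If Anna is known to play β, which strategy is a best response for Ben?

δ

Against β, Ben earns -3 from γ and 3 from δ.
So δ is the best response.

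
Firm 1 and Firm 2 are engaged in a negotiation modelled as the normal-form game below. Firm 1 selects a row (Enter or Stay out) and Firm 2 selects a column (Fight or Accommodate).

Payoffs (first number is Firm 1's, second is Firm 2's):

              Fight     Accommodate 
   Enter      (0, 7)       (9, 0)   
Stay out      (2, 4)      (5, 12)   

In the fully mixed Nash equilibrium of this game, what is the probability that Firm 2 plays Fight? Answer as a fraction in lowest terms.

Let c be the probability that Firm 2 plays Fight. In a completely mixed equilibrium, Firm 1 must be indifferent between Enter and Stay out.
Firm 1's expected payoff from Enter is 9(1−c); from Stay out it is 2c + 5(1−c).
Setting these equal: −9c + 9 = −3c + 5, so c = 2/3.

2/3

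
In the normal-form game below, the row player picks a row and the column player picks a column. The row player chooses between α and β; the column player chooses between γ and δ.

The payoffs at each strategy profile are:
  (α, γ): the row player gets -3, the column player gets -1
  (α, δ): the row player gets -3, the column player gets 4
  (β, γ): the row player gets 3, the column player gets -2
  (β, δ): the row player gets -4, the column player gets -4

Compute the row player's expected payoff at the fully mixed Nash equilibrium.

-3

First find q, the probability the column player plays γ, from the row player's indifference between α and β: −3q − 3(1−q) = 3q − 4(1−q), giving q = 1/7.
Since the row player is indifferent in equilibrium, the row player's expected payoff equals the payoff from either row against (1/7, 6/7). Using α: −3(1/7) − 3(6/7) = -3.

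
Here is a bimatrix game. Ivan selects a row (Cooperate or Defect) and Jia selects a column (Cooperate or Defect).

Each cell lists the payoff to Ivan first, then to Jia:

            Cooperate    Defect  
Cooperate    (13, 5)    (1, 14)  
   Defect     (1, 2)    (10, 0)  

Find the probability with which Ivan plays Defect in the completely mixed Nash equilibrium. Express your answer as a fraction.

9/11

Let r be the probability that Ivan plays Cooperate. In a completely mixed equilibrium, Jia must be indifferent between Cooperate and Defect.
Jia's expected payoff from Cooperate is 5r + 2(1−r); from Defect it is 14r.
Setting these equal: 3r + 2 = 14r, so r = 2/11.
Therefore Ivan plays Defect with probability 1 − 2/11 = 9/11.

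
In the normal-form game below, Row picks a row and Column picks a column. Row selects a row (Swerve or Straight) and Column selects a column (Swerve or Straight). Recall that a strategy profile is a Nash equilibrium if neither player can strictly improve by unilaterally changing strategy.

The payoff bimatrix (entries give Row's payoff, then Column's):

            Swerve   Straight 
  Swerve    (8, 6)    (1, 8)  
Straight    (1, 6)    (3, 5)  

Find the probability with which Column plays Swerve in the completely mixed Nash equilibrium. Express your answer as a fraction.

2/9

Let y be the probability that Column plays Swerve. In a completely mixed equilibrium, Row must be indifferent between Swerve and Straight.
Row's expected payoff from Swerve is 8y + (1−y); from Straight it is y + 3(1−y).
Setting these equal: 7y + 1 = −2y + 3, so y = 2/9.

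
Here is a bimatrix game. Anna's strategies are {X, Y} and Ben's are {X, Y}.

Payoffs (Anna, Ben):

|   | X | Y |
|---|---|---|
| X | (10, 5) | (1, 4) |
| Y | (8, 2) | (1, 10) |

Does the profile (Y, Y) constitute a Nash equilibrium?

Yes

At (Y, Y), Anna earns 1; switching to X would give 1, so Anna has no profitable deviation.
Ben earns 10; switching to X would give 2, so Ben has no profitable deviation.
Neither player can gain by a unilateral deviation, so this profile is a Nash equilibrium.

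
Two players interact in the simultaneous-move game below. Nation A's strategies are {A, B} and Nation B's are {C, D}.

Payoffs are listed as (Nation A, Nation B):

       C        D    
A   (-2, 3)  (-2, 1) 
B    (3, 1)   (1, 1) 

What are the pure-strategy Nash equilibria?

(B, C) and (B, D)

(A, C): Nation A prefers B (3 > -2) — not an equilibrium.
(A, D): Nation A prefers B (1 > -2); Nation B prefers C (3 > 1) — not an equilibrium.
(B, C): Nation A gets 3 ≥ -2 from A, and Nation B gets 1 ≥ 1 from D — Nash equilibrium.
(B, D): Nation A gets 1 ≥ -2 from A, and Nation B gets 1 ≥ 1 from C — Nash equilibrium.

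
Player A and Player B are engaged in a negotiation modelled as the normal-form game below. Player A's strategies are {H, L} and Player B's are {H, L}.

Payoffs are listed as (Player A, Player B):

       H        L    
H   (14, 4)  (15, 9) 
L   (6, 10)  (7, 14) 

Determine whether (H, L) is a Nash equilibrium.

Yes

At (H, L), Player A earns 15; switching to L would give 7, so Player A has no profitable deviation.
Player B earns 9; switching to H would give 4, so Player B has no profitable deviation.
Neither player can gain by a unilateral deviation, so this profile is a Nash equilibrium.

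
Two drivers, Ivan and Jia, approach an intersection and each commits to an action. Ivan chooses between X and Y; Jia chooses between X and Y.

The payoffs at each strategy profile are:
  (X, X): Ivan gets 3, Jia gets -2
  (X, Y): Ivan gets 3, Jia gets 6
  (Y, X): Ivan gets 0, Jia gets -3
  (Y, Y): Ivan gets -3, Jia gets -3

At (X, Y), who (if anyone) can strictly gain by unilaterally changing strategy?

Ivan at (X, Y) earns 3; deviating to Y yields -3 — not better.
Jia earns 6; deviating to X yields -2 — not better.
Neither player can strictly improve; the profile is a Nash equilibrium.

Neither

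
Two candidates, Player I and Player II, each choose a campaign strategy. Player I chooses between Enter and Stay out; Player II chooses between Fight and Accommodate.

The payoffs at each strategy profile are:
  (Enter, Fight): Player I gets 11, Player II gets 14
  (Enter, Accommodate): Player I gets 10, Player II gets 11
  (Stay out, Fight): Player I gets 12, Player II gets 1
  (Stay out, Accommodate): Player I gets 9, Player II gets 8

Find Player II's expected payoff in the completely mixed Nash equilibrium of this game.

101/10

First find x, the probability Player I plays Enter, from Player II's indifference between Fight and Accommodate: 14x + (1−x) = 11x + 8(1−x), giving x = 7/10.
Since Player II is indifferent in equilibrium, Player II's expected payoff equals the payoff from either column against (7/10, 3/10). Using Fight: 14(7/10) + (3/10) = 101/10.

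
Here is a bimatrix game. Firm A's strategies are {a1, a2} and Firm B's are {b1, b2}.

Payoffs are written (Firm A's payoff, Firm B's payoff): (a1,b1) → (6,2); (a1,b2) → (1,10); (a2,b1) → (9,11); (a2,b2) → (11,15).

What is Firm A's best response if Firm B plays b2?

a2

Against b2, Firm A earns 1 from a1 and 11 from a2.
So a2 is the best response.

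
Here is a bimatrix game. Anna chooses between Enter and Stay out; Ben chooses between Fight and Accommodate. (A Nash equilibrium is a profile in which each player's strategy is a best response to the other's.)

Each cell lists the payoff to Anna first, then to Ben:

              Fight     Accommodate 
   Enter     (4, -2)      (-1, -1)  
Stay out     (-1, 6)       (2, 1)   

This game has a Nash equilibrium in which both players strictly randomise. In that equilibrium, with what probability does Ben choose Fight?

Let c be the probability that Ben plays Fight. In a completely mixed equilibrium, Anna must be indifferent between Enter and Stay out.
Anna's expected payoff from Enter is 4c − (1−c); from Stay out it is −c + 2(1−c).
Setting these equal: 5c − 1 = −3c + 2, so c = 3/8.

3/8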